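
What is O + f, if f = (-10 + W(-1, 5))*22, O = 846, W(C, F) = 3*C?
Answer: 560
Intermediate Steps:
f = -286 (f = (-10 + 3*(-1))*22 = (-10 - 3)*22 = -13*22 = -286)
O + f = 846 - 286 = 560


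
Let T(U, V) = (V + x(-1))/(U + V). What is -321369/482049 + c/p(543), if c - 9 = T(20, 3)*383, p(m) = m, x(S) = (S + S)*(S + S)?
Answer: -97089627/222974443 ≈ -0.43543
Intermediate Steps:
x(S) = 4*S² (x(S) = (2*S)*(2*S) = 4*S²)
T(U, V) = (4 + V)/(U + V) (T(U, V) = (V + 4*(-1)²)/(U + V) = (V + 4*1)/(U + V) = (V + 4)/(U + V) = (4 + V)/(U + V))
c = 2888/23 (c = 9 + ((4 + 3)/(20 + 3))*383 = 9 + (7/23)*383 = 9 + 2681/23 = 2888/23 ≈ 125.57)
-321369/482049 + c/p(543) = -321369/482049 + (2888/23)/543 = -321369*1/482049 + (2888/23)*(1/543) = -107123/160683 + 2888/12489 = -97089627/222974443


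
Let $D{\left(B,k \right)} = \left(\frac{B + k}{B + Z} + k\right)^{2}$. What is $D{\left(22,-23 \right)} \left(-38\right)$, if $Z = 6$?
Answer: $- \frac{7904475}{392} \approx -20164.0$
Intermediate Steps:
$D{\left(B,k \right)} = \left(k + \frac{B + k}{6 + B}\right)^{2}$ ($D{\left(B,k \right)} = \left(\frac{B + k}{B + 6} + k\right)^{2} = \left(\frac{B + k}{6 + B} + k\right)^{2} = \left(k + \frac{B + k}{6 + B}\right)^{2}$)
$D{\left(22,-23 \right)} \left(-38\right) = \frac{\left(22 + 7 \left(-23\right) + 22 \left(-23\right)\right)^{2}}{\left(6 + 22\right)^{2}} \left(-38\right) = \frac{\left(22 - 161 - 506\right)^{2}}{784} \left(-38\right) = \frac{\left(-645\right)^{2}}{784} \left(-38\right) = \frac{1}{784} \cdot 416025 \left(-38\right) = \frac{416025}{784} \left(-38\right) = - \frac{7904475}{392}$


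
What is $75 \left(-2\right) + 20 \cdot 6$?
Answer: $-30$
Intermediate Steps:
$75 \left(-2\right) + 20 \cdot 6 = -150 + 120 = -30$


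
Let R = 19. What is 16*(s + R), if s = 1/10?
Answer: 1528/5 ≈ 305.60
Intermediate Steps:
s = ⅒ ≈ 0.10000
16*(s + R) = 16*(⅒ + 19) = 16*(191/10) = 1528/5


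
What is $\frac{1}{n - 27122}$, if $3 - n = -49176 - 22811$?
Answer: $\frac{1}{44868} \approx 2.2288 \cdot 10^{-5}$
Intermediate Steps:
$n = 71990$ ($n = 3 - \left(-49176 - 22811\right) = 3 - -71987 = 3 + 71987 = 71990$)
$\frac{1}{n - 27122} = \frac{1}{71990 - 27122} = \frac{1}{44868}$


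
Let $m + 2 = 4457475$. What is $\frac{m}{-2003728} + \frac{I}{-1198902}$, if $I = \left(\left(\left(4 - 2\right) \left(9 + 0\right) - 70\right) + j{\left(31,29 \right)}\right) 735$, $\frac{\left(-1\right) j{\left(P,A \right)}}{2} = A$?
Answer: $- \frac{863678647641}{400378917776} \approx -2.1572$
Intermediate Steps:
$m = 4457473$ ($m = -2 + 4457475 = 4457473$)
$j{\left(P,A \right)} = - 2 A$
$I = -80850$ ($I = \left(\left(\left(4 - 2\right) \left(9 + 0\right) - 70\right) - 58\right) 735 = \left(\left(2 \cdot 9 - 70\right) - 58\right) 735 = \left(\left(18 - 70\right) - 58\right) 735 = \left(-52 - 58\right) 735 = \left(-110\right) 735 = -80850$)
$\frac{m}{-2003728} + \frac{I}{-1198902} = \frac{4457473}{-2003728} - \frac{80850}{-1198902} = 4457473 \left(- \frac{1}{2003728}\right) - - \frac{13475}{199817} = - \frac{4457473}{2003728} + \frac{13475}{199817} = - \frac{863678647641}{400378917776}$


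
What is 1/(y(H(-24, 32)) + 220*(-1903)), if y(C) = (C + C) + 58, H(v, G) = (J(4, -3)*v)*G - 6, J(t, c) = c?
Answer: -1/414006 ≈ -2.4154e-6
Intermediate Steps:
H(v, G) = -6 - 3*G*v (H(v, G) = (-3*v)*G - 6 = -3*G*v - 6 = -6 - 3*G*v)
y(C) = 58 + 2*C (y(C) = 2*C + 58 = 58 + 2*C)
1/(y(H(-24, 32)) + 220*(-1903)) = 1/((58 + 2*(-6 - 3*32*(-24))) + 220*(-1903)) = 1/((58 + 2*(-6 + 2304)) - 418660) = 1/((58 + 2*2298) - 418660) = 1/((58 + 4596) - 418660) = 1/(4654 - 418660) = 1/(-414006) = -1/414006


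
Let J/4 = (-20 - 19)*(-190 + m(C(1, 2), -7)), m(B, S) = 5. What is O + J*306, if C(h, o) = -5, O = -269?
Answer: 8830891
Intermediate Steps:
J = 28860 (J = 4*((-20 - 19)*(-190 + 5)) = 4*(-39*(-185)) = 4*7215 = 28860)
O + J*306 = -269 + 28860*306 = -269 + 8831160 = 8830891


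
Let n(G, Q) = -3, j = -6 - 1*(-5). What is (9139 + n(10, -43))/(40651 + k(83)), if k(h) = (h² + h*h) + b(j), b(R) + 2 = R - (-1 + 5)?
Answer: 4568/27211 ≈ 0.16787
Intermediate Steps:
j = -1 (j = -6 + 5 = -1)
b(R) = -6 + R (b(R) = -2 + (R - (-1 + 5)) = -2 + (R - 1*4) = -2 + (R - 4) = -2 + (-4 + R) = -6 + R)
k(h) = -7 + 2*h² (k(h) = (h² + h*h) + (-6 - 1) = (h² + h²) - 7 = 2*h² - 7 = -7 + 2*h²)
(9139 + n(10, -43))/(40651 + k(83)) = (9139 - 3)/(40651 + (-7 + 2*83²)) = 9136/(40651 + (-7 + 2*6889)) = 9136/(40651 + (-7 + 13778)) = 9136/(40651 + 13771) = 9136/54422 = 9136*(1/54422) = 4568/27211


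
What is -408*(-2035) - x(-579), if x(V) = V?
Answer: 830859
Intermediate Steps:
-408*(-2035) - x(-579) = -408*(-2035) - 1*(-579) = 830280 + 579 = 830859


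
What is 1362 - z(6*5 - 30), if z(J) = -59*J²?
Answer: 1362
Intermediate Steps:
1362 - z(6*5 - 30) = 1362 - (-59)*(6*5 - 30)² = 1362 - (-59)*(30 - 30)² = 1362 - (-59)*0² = 1362 - (-59)*0 = 1362 - 1*0 = 1362 + 0 = 1362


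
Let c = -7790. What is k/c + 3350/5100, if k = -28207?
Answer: 849761/198645 ≈ 4.2778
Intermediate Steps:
k/c + 3350/5100 = -28207/(-7790) + 3350/5100 = -28207*(-1/7790) + 3350*(1/5100) = 28207/7790 + 67/102 = 849761/198645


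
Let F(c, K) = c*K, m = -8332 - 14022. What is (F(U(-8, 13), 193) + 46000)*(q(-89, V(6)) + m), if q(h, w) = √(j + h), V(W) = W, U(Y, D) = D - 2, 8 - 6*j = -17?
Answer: -1075741542 + 16041*I*√3054/2 ≈ -1.0757e+9 + 4.4324e+5*I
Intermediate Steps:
j = 25/6 (j = 4/3 - ⅙*(-17) = 4/3 + 17/6 = 25/6 ≈ 4.1667)
U(Y, D) = -2 + D
m = -22354
q(h, w) = √(25/6 + h)
F(c, K) = K*c
(F(U(-8, 13), 193) + 46000)*(q(-89, V(6)) + m) = (193*(-2 + 13) + 46000)*(√(150 + 36*(-89))/6 - 22354) = (193*11 + 46000)*(√(150 - 3204)/6 - 22354) = (2123 + 46000)*(√(-3054)/6 - 22354) = 48123*((I*√3054)/6 - 22354) = 48123*(I*√3054/6 - 22354) = 48123*(-22354 + I*√3054/6) = -1075741542 + 16041*I*√3054/2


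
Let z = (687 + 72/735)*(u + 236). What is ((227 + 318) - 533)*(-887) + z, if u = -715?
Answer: -83242161/245 ≈ -3.3976e+5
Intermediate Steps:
z = -80634381/245 (z = (687 + 72/735)*(-715 + 236) = (687 + 72*(1/735))*(-479) = (687 + 24/245)*(-479) = (168339/245)*(-479) = -80634381/245 ≈ -3.2912e+5)
((227 + 318) - 533)*(-887) + z = ((227 + 318) - 533)*(-887) - 80634381/245 = (545 - 533)*(-887) - 80634381/245 = 12*(-887) - 80634381/245 = -10644 - 80634381/245 = -83242161/245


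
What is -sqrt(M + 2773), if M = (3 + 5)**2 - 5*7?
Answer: -sqrt(2802) ≈ -52.934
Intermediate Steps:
M = 29 (M = 8**2 - 35 = 64 - 35 = 29)
-sqrt(M + 2773) = -sqrt(29 + 2773) = -sqrt(2802)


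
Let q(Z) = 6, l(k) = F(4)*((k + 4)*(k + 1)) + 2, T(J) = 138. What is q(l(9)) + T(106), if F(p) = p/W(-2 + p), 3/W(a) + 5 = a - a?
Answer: 144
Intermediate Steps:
W(a) = -⅗ (W(a) = 3/(-5 + (a - a)) = 3/(-5 + 0) = 3/(-5) = 3*(-⅕) = -⅗)
F(p) = -5*p/3 (F(p) = p/(-⅗) = p*(-5/3) = -5*p/3)
l(k) = 2 - 20*(1 + k)*(4 + k)/3 (l(k) = (-5/3*4)*((k + 4)*(k + 1)) + 2 = -20*(4 + k)*(1 + k)/3 + 2 = -20*(1 + k)*(4 + k)/3 + 2 = 2 - 20*(1 + k)*(4 + k)/3)
q(l(9)) + T(106) = 6 + 138 = 144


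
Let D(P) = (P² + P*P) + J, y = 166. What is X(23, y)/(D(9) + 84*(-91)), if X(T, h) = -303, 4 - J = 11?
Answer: 303/7489 ≈ 0.040459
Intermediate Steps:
J = -7 (J = 4 - 1*11 = 4 - 11 = -7)
D(P) = -7 + 2*P² (D(P) = (P² + P*P) - 7 = (P² + P²) - 7 = 2*P² - 7 = -7 + 2*P²)
X(23, y)/(D(9) + 84*(-91)) = -303/((-7 + 2*9²) + 84*(-91)) = -303/((-7 + 2*81) - 7644) = -303/((-7 + 162) - 7644) = -303/(155 - 7644) = -303/(-7489) = -303*(-1/7489) = 303/7489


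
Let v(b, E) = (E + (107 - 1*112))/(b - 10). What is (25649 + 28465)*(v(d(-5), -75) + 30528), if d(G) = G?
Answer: 1652280800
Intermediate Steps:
v(b, E) = (-5 + E)/(-10 + b) (v(b, E) = (E + (107 - 112))/(-10 + b) = (E - 5)/(-10 + b) = (-5 + E)/(-10 + b))
(25649 + 28465)*(v(d(-5), -75) + 30528) = (25649 + 28465)*((-5 - 75)/(-10 - 5) + 30528) = 54114*(-80/(-15) + 30528) = 54114*(-1/15*(-80) + 30528) = 54114*(16/3 + 30528) = 54114*(91600/3) = 1652280800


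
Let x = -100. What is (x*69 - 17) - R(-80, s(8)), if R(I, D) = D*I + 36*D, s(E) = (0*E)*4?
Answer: -6917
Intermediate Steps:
s(E) = 0 (s(E) = 0*4 = 0)
R(I, D) = 36*D + D*I
(x*69 - 17) - R(-80, s(8)) = (-100*69 - 17) - 0*(36 - 80) = (-6900 - 17) - 0*(-44) = -6917 - 1*0 = -6917 + 0 = -6917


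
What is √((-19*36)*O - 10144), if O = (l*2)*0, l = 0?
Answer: 4*I*√634 ≈ 100.72*I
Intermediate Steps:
O = 0 (O = (0*2)*0 = 0*0 = 0)
√((-19*36)*O - 10144) = √(-19*36*0 - 10144) = √(-684*0 - 10144) = √(0 - 10144) = √(-10144) = 4*I*√634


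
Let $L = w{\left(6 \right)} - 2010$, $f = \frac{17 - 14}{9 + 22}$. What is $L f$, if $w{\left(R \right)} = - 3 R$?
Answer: $- \frac{6084}{31} \approx -196.26$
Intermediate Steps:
$f = \frac{3}{31} \approx 0.096774$
$L = -2028$ ($L = \left(-3\right) 6 - 2010 = -18 - 2010 = -2028$)
$L f = \left(-2028\right) \frac{3}{31} = - \frac{6084}{31}$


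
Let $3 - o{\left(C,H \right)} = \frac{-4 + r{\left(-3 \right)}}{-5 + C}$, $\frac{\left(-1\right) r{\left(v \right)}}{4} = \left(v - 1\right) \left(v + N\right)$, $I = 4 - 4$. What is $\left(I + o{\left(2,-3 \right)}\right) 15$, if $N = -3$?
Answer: $-455$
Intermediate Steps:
$I = 0$
$r{\left(v \right)} = - 4 \left(-1 + v\right) \left(-3 + v\right)$ ($r{\left(v \right)} = - 4 \left(v - 1\right) \left(v - 3\right) = - 4 \left(-1 + v\right) \left(-3 + v\right)$)
$o{\left(C,H \right)} = 3 + \frac{100}{-5 + C}$ ($o{\left(C,H \right)} = 3 - \frac{-4 - \left(60 + 36\right)}{-5 + C} = 3 - \frac{-4 - 96}{-5 + C} = 3 - - \frac{100}{-5 + C} = 3 + \frac{100}{-5 + C}$)
$\left(I + o{\left(2,-3 \right)}\right) 15 = \left(0 + \frac{85 + 3 \cdot 2}{-5 + 2}\right) 15 = \left(0 + \frac{85 + 6}{-3}\right) 15 = \left(0 - \frac{91}{3}\right) 15 = \left(- \frac{91}{3}\right) 15 = -455$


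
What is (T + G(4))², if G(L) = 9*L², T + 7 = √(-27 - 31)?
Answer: (137 + I*√58)² ≈ 18711.0 + 2086.7*I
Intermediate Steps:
T = -7 + I*√58 (T = -7 + √(-27 - 31) = -7 + √(-58) = -7 + I*√58 ≈ -7.0 + 7.6158*I)
(T + G(4))² = ((-7 + I*√58) + 9*4²)² = ((-7 + I*√58) + 9*16)² = ((-7 + I*√58) + 144)² = (137 + I*√58)²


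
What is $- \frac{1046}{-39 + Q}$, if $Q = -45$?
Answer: $\frac{523}{42} \approx 12.452$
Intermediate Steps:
$- \frac{1046}{-39 + Q} = - \frac{1046}{-39 - 45} = - \frac{1046}{-84} = \left(-1046\right) \left(- \frac{1}{84}\right) = \frac{523}{42}$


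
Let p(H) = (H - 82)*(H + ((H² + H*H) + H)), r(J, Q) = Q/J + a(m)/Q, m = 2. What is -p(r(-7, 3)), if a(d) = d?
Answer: 446420/9261 ≈ 48.204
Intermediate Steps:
r(J, Q) = 2/Q + Q/J (r(J, Q) = Q/J + 2/Q = 2/Q + Q/J)
p(H) = (-82 + H)*(2*H + 2*H²) (p(H) = (-82 + H)*(H + ((H² + H²) + H)) = (-82 + H)*(H + (2*H² + H)) = (-82 + H)*(H + (H + 2*H²)) = (-82 + H)*(2*H + 2*H²))
-p(r(-7, 3)) = -2*(2/3 + 3/(-7))*(-82 + (2/3 + 3/(-7))² - 81*(2/3 + 3/(-7))) = -2*(2*(⅓) + 3*(-⅐))*(-82 + (2*(⅓) + 3*(-⅐))² - 81*(2*(⅓) + 3*(-⅐))) = -2*(⅔ - 3/7)*(-82 + (⅔ - 3/7)² - 81*(⅔ - 3/7)) = -2*5*(-82 + (5/21)² - 81*5/21)/21 = -2*5*(-82 + 25/441 - 135/7)/21 = -2*5*(-44642)/(21*441) = -1*(-446420/9261) = 446420/9261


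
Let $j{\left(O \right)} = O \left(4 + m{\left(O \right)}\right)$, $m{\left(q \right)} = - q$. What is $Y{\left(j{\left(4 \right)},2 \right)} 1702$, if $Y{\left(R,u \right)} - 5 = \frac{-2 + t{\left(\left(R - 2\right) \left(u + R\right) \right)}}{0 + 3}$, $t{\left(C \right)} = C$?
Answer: $5106$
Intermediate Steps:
$j{\left(O \right)} = O \left(4 - O\right)$
$Y{\left(R,u \right)} = \frac{13}{3} + \frac{\left(-2 + R\right) \left(R + u\right)}{3}$ ($Y{\left(R,u \right)} = 5 + \frac{-2 + \left(R - 2\right) \left(u + R\right)}{0 + 3} = 5 + \frac{-2 + \left(-2 + R\right) \left(R + u\right)}{3} = 5 + \left(-2 + \left(-2 + R\right) \left(R + u\right)\right) \frac{1}{3} = 5 + \left(- \frac{2}{3} + \frac{\left(-2 + R\right) \left(R + u\right)}{3}\right) = \frac{13}{3} + \frac{\left(-2 + R\right) \left(R + u\right)}{3}$)
$Y{\left(j{\left(4 \right)},2 \right)} 1702 = \left(\frac{13}{3} - \frac{2 \cdot 4 \left(4 - 4\right)}{3} - \frac{4}{3} + \frac{\left(4 \left(4 - 4\right)\right)^{2}}{3} + \frac{1}{3} \cdot 4 \left(4 - 4\right) 2\right) 1702 = \left(\frac{13}{3} - \frac{2 \cdot 4 \cdot 0}{3} - \frac{4}{3} + \frac{\left(4 \cdot 0\right)^{2}}{3} + \frac{1}{3} \cdot 4 \cdot 0 \cdot 2\right) 1702 = \left(\frac{13}{3} - 0 - \frac{4}{3} + \frac{0^{2}}{3} + \frac{1}{3} \cdot 0 \cdot 2\right) 1702 = \left(\frac{13}{3} + 0 - \frac{4}{3} + \frac{1}{3} \cdot 0 + 0\right) 1702 = \left(\frac{13}{3} + 0 - \frac{4}{3} + 0 + 0\right) 1702 = 3 \cdot 1702 = 5106$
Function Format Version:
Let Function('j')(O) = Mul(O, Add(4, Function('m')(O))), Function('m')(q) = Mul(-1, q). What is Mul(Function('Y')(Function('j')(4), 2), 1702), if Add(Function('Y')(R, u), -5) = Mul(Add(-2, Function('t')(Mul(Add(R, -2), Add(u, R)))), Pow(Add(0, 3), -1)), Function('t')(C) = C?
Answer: 5106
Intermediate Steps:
Function('j')(O) = Mul(O, Add(4, Mul(-1, O)))
Function('Y')(R, u) = Add(Rational(13, 3), Mul(Rational(1, 3), Add(-2, R), Add(R, u))) (Function('Y')(R, u) = Add(5, Mul(Add(-2, Mul(Add(R, -2), Add(u, R))), Pow(Add(0, 3), -1))) = Add(5, Mul(Add(-2, Mul(Add(-2, R), Add(R, u))), Pow(3, -1))) = Add(5, Mul(Add(-2, Mul(Add(-2, R), Add(R, u))), Rational(1, 3))) = Add(5, Add(Rational(-2, 3), Mul(Rational(1, 3), Add(-2, R), Add(R, u)))) = Add(Rational(13, 3), Mul(Rational(1, 3), Add(-2, R), Add(R, u))))
Mul(Function('Y')(Function('j')(4), 2), 1702) = Mul(Add(Rational(13, 3), Mul(Rational(-2, 3), Mul(4, Add(4, Mul(-1, 4)))), Mul(Rational(-2, 3), 2), Mul(Rational(1, 3), Pow(Mul(4, Add(4, Mul(-1, 4))), 2)), Mul(Rational(1, 3), Mul(4, Add(4, Mul(-1, 4))), 2)), 1702) = Mul(Add(Rational(13, 3), Mul(Rational(-2, 3), Mul(4, Add(4, -4))), Rational(-4, 3), Mul(Rational(1, 3), Pow(Mul(4, Add(4, -4)), 2)), Mul(Rational(1, 3), Mul(4, Add(4, -4)), 2)), 1702) = Mul(Add(Rational(13, 3), Mul(Rational(-2, 3), Mul(4, 0)), Rational(-4, 3), Mul(Rational(1, 3), Pow(Mul(4, 0), 2)), Mul(Rational(1, 3), Mul(4, 0), 2)), 1702) = Mul(Add(Rational(13, 3), Mul(Rational(-2, 3), 0), Rational(-4, 3), Mul(Rational(1, 3), Pow(0, 2)), Mul(Rational(1, 3), 0, 2)), 1702) = Mul(Add(Rational(13, 3), 0, Rational(-4, 3), Mul(Rational(1, 3), 0), 0), 1702) = Mul(Add(Rational(13, 3), 0, Rational(-4, 3), 0, 0), 1702) = Mul(3, 1702) = 5106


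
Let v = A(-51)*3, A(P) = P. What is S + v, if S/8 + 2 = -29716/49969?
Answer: -8682489/49969 ≈ -173.76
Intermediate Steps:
v = -153 (v = -51*3 = -153)
S = -1037232/49969 (S = -16 + 8*(-29716/49969) = -16 - 237728/49969 = -1037232/49969 ≈ -20.758)
S + v = -1037232/49969 - 153 = -8682489/49969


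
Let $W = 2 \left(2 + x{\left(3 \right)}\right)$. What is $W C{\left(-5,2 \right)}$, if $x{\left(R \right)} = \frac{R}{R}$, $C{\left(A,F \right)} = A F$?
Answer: $-60$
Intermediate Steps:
$x{\left(R \right)} = 1$
$W = 6$ ($W = 2 \left(2 + 1\right) = 2 \cdot 3 = 6$)
$W C{\left(-5,2 \right)} = 6 \left(\left(-5\right) 2\right) = 6 \left(-10\right) = -60$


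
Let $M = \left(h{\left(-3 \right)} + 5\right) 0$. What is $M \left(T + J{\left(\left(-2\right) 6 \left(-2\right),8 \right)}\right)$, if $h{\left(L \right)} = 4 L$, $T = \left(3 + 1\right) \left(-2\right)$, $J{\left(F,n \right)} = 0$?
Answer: $0$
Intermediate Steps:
$T = -8$ ($T = 4 \left(-2\right) = -8$)
$M = 0$ ($M = \left(4 \left(-3\right) + 5\right) 0 = \left(-12 + 5\right) 0 = \left(-7\right) 0 = 0$)
$M \left(T + J{\left(\left(-2\right) 6 \left(-2\right),8 \right)}\right) = 0 \left(-8 + 0\right) = 0 \left(-8\right) = 0$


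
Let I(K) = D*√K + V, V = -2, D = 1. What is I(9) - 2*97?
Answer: -193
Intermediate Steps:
I(K) = -2 + √K (I(K) = 1*√K - 2 = √K - 2 = -2 + √K)
I(9) - 2*97 = (-2 + √9) - 2*97 = (-2 + 3) - 194 = 1 - 194 = -193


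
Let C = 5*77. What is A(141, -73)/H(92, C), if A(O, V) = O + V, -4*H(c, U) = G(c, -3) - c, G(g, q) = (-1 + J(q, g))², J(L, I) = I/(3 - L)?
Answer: -2448/1021 ≈ -2.3976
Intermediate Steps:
G(g, q) = (-1 - g/(-3 + q))²
C = 385
H(c, U) = -(-6 + c)²/144 + c/4 (H(c, U) = -((-3 + c - 3)²/(-3 - 3)² - c)/4 = -((-6 + c)²/(-6)² - c)/4 = -((-6 + c)²/36 - c)/4 = -(-c + (-6 + c)²/36)/4 = -(-6 + c)²/144 + c/4)
A(141, -73)/H(92, C) = (141 - 73)/(-(-6 + 92)²/144 + (¼)*92) = 68/(-1/144*86² + 23) = 68/(-1/144*7396 + 23) = 68/(-1849/36 + 23) = 68/(-1021/36) = 68*(-36/1021) = -2448/1021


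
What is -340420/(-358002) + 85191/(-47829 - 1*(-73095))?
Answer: 6516600017/1507546422 ≈ 4.3227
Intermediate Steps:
-340420/(-358002) + 85191/(-47829 - 1*(-73095)) = -340420*(-1/358002) + 85191/(-47829 + 73095) = 170210/179001 + 85191/25266 = 170210/179001 + 85191*(1/25266) = 170210/179001 + 28397/8422 = 6516600017/1507546422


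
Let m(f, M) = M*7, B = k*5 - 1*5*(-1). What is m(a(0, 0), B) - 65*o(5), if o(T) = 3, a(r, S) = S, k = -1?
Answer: -195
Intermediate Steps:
B = 0 (B = -1*5 - 1*5*(-1) = -5 - 5*(-1) = -5 + 5 = 0)
m(f, M) = 7*M
m(a(0, 0), B) - 65*o(5) = 7*0 - 65*3 = 0 - 195 = -195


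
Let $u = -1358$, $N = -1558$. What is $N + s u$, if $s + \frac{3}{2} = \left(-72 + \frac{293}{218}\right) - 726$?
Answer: $\frac{117974820}{109} \approx 1.0823 \cdot 10^{6}$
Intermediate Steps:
$s = - \frac{86999}{109}$ ($s = - \frac{3}{2} - \left(798 - \frac{293}{218}\right) = - \frac{3}{2} + \left(\left(-72 + 293 \cdot \frac{1}{218}\right) - 726\right) = - \frac{3}{2} + \left(\left(-72 + \frac{293}{218}\right) - 726\right) = - \frac{3}{2} - \frac{173671}{218} = - \frac{86999}{109} \approx -798.16$)
$N + s u = -1558 - - \frac{118144642}{109} = -1558 + \frac{118144642}{109} = \frac{117974820}{109}$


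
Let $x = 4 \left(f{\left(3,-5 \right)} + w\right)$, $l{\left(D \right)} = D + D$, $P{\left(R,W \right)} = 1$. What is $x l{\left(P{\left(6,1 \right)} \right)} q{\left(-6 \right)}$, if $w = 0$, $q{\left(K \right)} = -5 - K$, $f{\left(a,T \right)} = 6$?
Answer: $48$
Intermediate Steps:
$l{\left(D \right)} = 2 D$
$x = 24$ ($x = 4 \left(6 + 0\right) = 4 \cdot 6 = 24$)
$x l{\left(P{\left(6,1 \right)} \right)} q{\left(-6 \right)} = 24 \cdot 2 \cdot 1 \left(-5 - -6\right) = 24 \cdot 2 \left(-5 + 6\right) = 48 \cdot 1 = 48$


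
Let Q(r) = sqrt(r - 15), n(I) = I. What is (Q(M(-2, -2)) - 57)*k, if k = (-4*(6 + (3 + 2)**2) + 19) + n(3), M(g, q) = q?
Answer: 5814 - 102*I*sqrt(17) ≈ 5814.0 - 420.56*I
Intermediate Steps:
Q(r) = sqrt(-15 + r)
k = -102 (k = (-4*(6 + (3 + 2)**2) + 19) + 3 = (-4*(6 + 5**2) + 19) + 3 = (-4*(6 + 25) + 19) + 3 = (-4*31 + 19) + 3 = (-124 + 19) + 3 = -105 + 3 = -102)
(Q(M(-2, -2)) - 57)*k = (sqrt(-15 - 2) - 57)*(-102) = (sqrt(-17) - 57)*(-102) = (I*sqrt(17) - 57)*(-102) = (-57 + I*sqrt(17))*(-102) = 5814 - 102*I*sqrt(17)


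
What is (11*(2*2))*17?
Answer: 748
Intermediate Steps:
(11*(2*2))*17 = (11*4)*17 = 44*17 = 748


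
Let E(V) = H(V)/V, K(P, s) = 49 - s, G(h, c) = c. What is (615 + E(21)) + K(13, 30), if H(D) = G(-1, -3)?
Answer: 4437/7 ≈ 633.86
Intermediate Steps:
H(D) = -3
E(V) = -3/V
(615 + E(21)) + K(13, 30) = (615 - 3/21) + (49 - 1*30) = (615 - 3*1/21) + (49 - 30) = (615 - ⅐) + 19 = 4304/7 + 19 = 4437/7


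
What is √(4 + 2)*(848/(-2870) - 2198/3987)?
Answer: -4844618*√6/5721345 ≈ -2.0741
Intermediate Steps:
√(4 + 2)*(848/(-2870) - 2198/3987) = √6*(848*(-1/2870) - 2198*1/3987) = √6*(-424/1435 - 2198/3987) = √6*(-4844618/5721345) = -4844618*√6/5721345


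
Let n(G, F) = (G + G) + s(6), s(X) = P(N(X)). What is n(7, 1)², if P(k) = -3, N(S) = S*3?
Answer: 121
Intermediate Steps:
N(S) = 3*S
s(X) = -3
n(G, F) = -3 + 2*G (n(G, F) = (G + G) - 3 = 2*G - 3 = -3 + 2*G)
n(7, 1)² = (-3 + 2*7)² = (-3 + 14)² = 11² = 121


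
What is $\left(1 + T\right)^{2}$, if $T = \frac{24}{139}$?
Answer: $\frac{26569}{19321} \approx 1.3751$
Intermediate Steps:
$T = \frac{24}{139}$ ($T = 24 \cdot \frac{1}{139} = \frac{24}{139} \approx 0.17266$)
$\left(1 + T\right)^{2} = \left(1 + \frac{24}{139}\right)^{2} = \left(\frac{163}{139}\right)^{2} = \frac{26569}{19321}$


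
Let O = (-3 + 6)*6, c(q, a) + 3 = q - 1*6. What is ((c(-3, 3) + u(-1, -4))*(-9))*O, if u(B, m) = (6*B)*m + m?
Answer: -1296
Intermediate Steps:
c(q, a) = -9 + q (c(q, a) = -3 + (q - 1*6) = -3 + (q - 6) = -3 + (-6 + q) = -9 + q)
u(B, m) = m + 6*B*m (u(B, m) = 6*B*m + m = m + 6*B*m)
O = 18 (O = 3*6 = 18)
((c(-3, 3) + u(-1, -4))*(-9))*O = (((-9 - 3) - 4*(1 + 6*(-1)))*(-9))*18 = ((-12 - 4*(1 - 6))*(-9))*18 = ((-12 - 4*(-5))*(-9))*18 = ((-12 + 20)*(-9))*18 = (8*(-9))*18 = -72*18 = -1296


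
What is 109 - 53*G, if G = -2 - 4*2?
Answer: 639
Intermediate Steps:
G = -10 (G = -2 - 8 = -10)
109 - 53*G = 109 - 53*(-10) = 109 + 530 = 639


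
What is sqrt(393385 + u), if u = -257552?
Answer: sqrt(135833) ≈ 368.56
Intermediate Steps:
sqrt(393385 + u) = sqrt(393385 - 257552) = sqrt(135833)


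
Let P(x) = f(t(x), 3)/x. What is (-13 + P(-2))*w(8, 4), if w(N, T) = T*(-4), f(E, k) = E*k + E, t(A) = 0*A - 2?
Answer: 144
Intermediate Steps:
t(A) = -2 (t(A) = 0 - 2 = -2)
f(E, k) = E + E*k
w(N, T) = -4*T
P(x) = -8/x (P(x) = (-2*(1 + 3))/x = (-2*4)/x = -8/x)
(-13 + P(-2))*w(8, 4) = (-13 - 8/(-2))*(-4*4) = (-13 - 8*(-1/2))*(-16) = (-13 + 4)*(-16) = -9*(-16) = 144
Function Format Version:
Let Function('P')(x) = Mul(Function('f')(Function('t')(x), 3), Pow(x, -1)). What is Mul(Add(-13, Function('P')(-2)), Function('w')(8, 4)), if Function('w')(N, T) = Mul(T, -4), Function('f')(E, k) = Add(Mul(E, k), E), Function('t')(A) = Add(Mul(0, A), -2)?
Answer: 144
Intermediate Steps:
Function('t')(A) = -2 (Function('t')(A) = Add(0, -2) = -2)
Function('f')(E, k) = Add(E, Mul(E, k))
Function('w')(N, T) = Mul(-4, T)
Function('P')(x) = Mul(-8, Pow(x, -1)) (Function('P')(x) = Mul(Mul(-2, Add(1, 3)), Pow(x, -1)) = Mul(Mul(-2, 4), Pow(x, -1)) = Mul(-8, Pow(x, -1)))
Mul(Add(-13, Function('P')(-2)), Function('w')(8, 4)) = Mul(Add(-13, Mul(-8, Pow(-2, -1))), Mul(-4, 4)) = Mul(Add(-13, Mul(-8, Rational(-1, 2))), -16) = Mul(Add(-13, 4), -16) = Mul(-9, -16) = 144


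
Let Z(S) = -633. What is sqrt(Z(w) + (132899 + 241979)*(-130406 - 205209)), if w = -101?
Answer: I*sqrt(125814680603) ≈ 3.547e+5*I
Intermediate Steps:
sqrt(Z(w) + (132899 + 241979)*(-130406 - 205209)) = sqrt(-633 + (132899 + 241979)*(-130406 - 205209)) = sqrt(-633 + 374878*(-335615)) = sqrt(-633 - 125814679970) = sqrt(-125814680603) = I*sqrt(125814680603)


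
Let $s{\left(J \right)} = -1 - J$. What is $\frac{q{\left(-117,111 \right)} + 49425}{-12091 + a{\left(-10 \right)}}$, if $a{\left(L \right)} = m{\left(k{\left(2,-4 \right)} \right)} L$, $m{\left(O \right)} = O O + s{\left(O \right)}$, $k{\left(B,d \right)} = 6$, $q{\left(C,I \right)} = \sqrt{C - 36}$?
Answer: $- \frac{16475}{4127} - \frac{i \sqrt{17}}{4127} \approx -3.992 - 0.00099906 i$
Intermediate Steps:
$q{\left(C,I \right)} = \sqrt{-36 + C}$
$m{\left(O \right)} = -1 + O^{2} - O$ ($m{\left(O \right)} = O O - \left(1 + O\right) = O^{2} - \left(1 + O\right) = -1 + O^{2} - O$)
$a{\left(L \right)} = 29 L$ ($a{\left(L \right)} = \left(-1 + 6^{2} - 6\right) L = \left(-1 + 36 - 6\right) L = 29 L$)
$\frac{q{\left(-117,111 \right)} + 49425}{-12091 + a{\left(-10 \right)}} = \frac{\sqrt{-36 - 117} + 49425}{-12091 + 29 \left(-10\right)} = \frac{\sqrt{-153} + 49425}{-12091 - 290} = \frac{3 i \sqrt{17} + 49425}{-12381} = \left(49425 + 3 i \sqrt{17}\right) \left(- \frac{1}{12381}\right) = - \frac{16475}{4127} - \frac{i \sqrt{17}}{4127}$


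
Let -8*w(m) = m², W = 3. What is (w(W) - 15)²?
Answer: 16641/64 ≈ 260.02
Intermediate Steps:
w(m) = -m²/8
(w(W) - 15)² = (-⅛*3² - 15)² = (-⅛*9 - 15)² = (-9/8 - 15)² = (-129/8)² = 16641/64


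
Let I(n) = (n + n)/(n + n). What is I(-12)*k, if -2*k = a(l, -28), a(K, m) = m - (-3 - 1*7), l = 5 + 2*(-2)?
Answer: 9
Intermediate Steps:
I(n) = 1 (I(n) = (2*n)/((2*n)) = (2*n)*(1/(2*n)) = 1)
l = 1 (l = 5 - 4 = 1)
a(K, m) = 10 + m (a(K, m) = m - (-3 - 7) = m - 1*(-10) = m + 10 = 10 + m)
k = 9 (k = -(10 - 28)/2 = -½*(-18) = 9)
I(-12)*k = 1*9 = 9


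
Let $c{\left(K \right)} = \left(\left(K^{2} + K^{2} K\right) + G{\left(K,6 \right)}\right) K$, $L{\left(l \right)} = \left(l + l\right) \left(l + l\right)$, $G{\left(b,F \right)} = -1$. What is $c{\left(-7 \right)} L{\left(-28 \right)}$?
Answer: $6475840$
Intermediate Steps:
$L{\left(l \right)} = 4 l^{2}$ ($L{\left(l \right)} = 2 l 2 l = 4 l^{2}$)
$c{\left(K \right)} = K \left(-1 + K^{2} + K^{3}\right)$ ($c{\left(K \right)} = \left(\left(K^{2} + K^{2} K\right) - 1\right) K = \left(\left(K^{2} + K^{3}\right) - 1\right) K = \left(-1 + K^{2} + K^{3}\right) K = K \left(-1 + K^{2} + K^{3}\right)$)
$c{\left(-7 \right)} L{\left(-28 \right)} = \left(\left(-7\right)^{3} + \left(-7\right)^{4} - -7\right) 4 \left(-28\right)^{2} = \left(-343 + 2401 + 7\right) 4 \cdot 784 = 2065 \cdot 3136 = 6475840$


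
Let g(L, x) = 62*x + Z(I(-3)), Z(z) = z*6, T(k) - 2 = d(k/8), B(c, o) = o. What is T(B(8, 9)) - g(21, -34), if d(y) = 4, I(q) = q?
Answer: 2132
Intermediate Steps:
T(k) = 6 (T(k) = 2 + 4 = 6)
Z(z) = 6*z
g(L, x) = -18 + 62*x (g(L, x) = 62*x + 6*(-3) = 62*x - 18 = -18 + 62*x)
T(B(8, 9)) - g(21, -34) = 6 - (-18 + 62*(-34)) = 6 - (-18 - 2108) = 6 - 1*(-2126) = 6 + 2126 = 2132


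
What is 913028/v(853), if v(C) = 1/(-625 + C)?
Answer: 208170384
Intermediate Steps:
913028/v(853) = 913028/(1/(-625 + 853)) = 913028/(1/228) = 913028*228 = 208170384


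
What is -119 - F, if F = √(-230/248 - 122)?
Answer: -119 - I*√472533/62 ≈ -119.0 - 11.087*I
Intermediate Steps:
F = I*√472533/62 (F = √(-230*1/248 - 122) = √(-115/124 - 122) = √(-15243/124) = I*√472533/62 ≈ 11.087*I)
-119 - F = -119 - I*√472533/62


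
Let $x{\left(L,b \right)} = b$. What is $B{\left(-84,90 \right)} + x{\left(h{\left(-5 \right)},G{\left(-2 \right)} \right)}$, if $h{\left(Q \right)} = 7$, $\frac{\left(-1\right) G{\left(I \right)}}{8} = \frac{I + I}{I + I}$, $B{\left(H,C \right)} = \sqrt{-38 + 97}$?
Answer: $-8 + \sqrt{59} \approx -0.31885$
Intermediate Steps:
$B{\left(H,C \right)} = \sqrt{59}$
$G{\left(I \right)} = -8$ ($G{\left(I \right)} = - 8 \frac{I + I}{I + I} = - 8 \frac{2 I}{2 I} = - 8 \cdot 2 I \frac{1}{2 I} = \left(-8\right) 1 = -8$)
$B{\left(-84,90 \right)} + x{\left(h{\left(-5 \right)},G{\left(-2 \right)} \right)} = \sqrt{59} - 8 = -8 + \sqrt{59}$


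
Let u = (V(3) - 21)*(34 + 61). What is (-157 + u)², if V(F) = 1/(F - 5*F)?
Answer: 671794561/144 ≈ 4.6652e+6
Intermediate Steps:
V(F) = -1/(4*F) (V(F) = 1/(-4*F) = -1/(4*F))
u = -24035/12 (u = (-¼/3 - 21)*(34 + 61) = (-¼*⅓ - 21)*95 = (-1/12 - 21)*95 = -253/12*95 = -24035/12 ≈ -2002.9)
(-157 + u)² = (-157 - 24035/12)² = (-25919/12)² = 671794561/144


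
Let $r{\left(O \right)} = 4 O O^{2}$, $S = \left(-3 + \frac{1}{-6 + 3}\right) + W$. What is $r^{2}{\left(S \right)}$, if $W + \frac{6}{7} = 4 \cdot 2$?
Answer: $\frac{4194304000000}{85766121} \approx 48904.0$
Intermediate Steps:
$W = \frac{50}{7}$ ($W = - \frac{6}{7} + 4 \cdot 2 = - \frac{6}{7} + 8 = \frac{50}{7} \approx 7.1429$)
$S = \frac{80}{21}$ ($S = \left(-3 + \frac{1}{-6 + 3}\right) + \frac{50}{7} = \left(-3 + \frac{1}{-3}\right) + \frac{50}{7} = \left(-3 - \frac{1}{3}\right) + \frac{50}{7} = - \frac{10}{3} + \frac{50}{7} = \frac{80}{21} \approx 3.8095$)
$r{\left(O \right)} = 4 O^{3}$
$r^{2}{\left(S \right)} = \left(4 \left(\frac{80}{21}\right)^{3}\right)^{2} = \left(4 \cdot \frac{512000}{9261}\right)^{2} = \left(\frac{2048000}{9261}\right)^{2} = \frac{4194304000000}{85766121}$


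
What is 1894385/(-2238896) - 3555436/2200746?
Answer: -6064655824933/2463620708208 ≈ -2.4617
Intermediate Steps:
1894385/(-2238896) - 3555436/2200746 = 1894385*(-1/2238896) - 3555436*1/2200746 = -1894385/2238896 - 1777718/1100373 = -6064655824933/2463620708208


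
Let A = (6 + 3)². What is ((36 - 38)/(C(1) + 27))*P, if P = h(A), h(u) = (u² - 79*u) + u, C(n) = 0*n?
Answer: -18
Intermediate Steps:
C(n) = 0
A = 81 (A = 9² = 81)
h(u) = u² - 78*u
P = 243 (P = 81*(-78 + 81) = 81*3 = 243)
((36 - 38)/(C(1) + 27))*P = ((36 - 38)/(0 + 27))*243 = -2/27*243 = -18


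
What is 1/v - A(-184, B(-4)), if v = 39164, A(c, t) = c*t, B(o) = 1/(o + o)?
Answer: -900771/39164 ≈ -23.000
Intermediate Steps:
B(o) = 1/(2*o)
1/v - A(-184, B(-4)) = 1/39164 - (-184)*(1/2)/(-4) = 1/39164 - (-184)*(1/2)*(-1/4) = 1/39164 - (-184)*(-1)/8 = 1/39164 - 1*23 = 1/39164 - 23 = -900771/39164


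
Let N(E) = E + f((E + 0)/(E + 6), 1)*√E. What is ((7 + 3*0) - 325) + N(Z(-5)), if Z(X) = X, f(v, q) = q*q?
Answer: -323 + I*√5 ≈ -323.0 + 2.2361*I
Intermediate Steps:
f(v, q) = q²
N(E) = E + √E (N(E) = E + 1²*√E = E + 1*√E = E + √E)
((7 + 3*0) - 325) + N(Z(-5)) = ((7 + 3*0) - 325) + (-5 + √(-5)) = ((7 + 0) - 325) + (-5 + I*√5) = (7 - 325) + (-5 + I*√5) = -318 + (-5 + I*√5) = -323 + I*√5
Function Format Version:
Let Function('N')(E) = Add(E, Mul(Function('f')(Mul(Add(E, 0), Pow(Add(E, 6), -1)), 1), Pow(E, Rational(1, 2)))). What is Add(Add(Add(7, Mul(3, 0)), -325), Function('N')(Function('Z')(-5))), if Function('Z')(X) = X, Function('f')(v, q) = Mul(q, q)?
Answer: Add(-323, Mul(I, Pow(5, Rational(1, 2)))) ≈ Add(-323.00, Mul(2.2361, I))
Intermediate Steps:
Function('f')(v, q) = Pow(q, 2)
Function('N')(E) = Add(E, Pow(E, Rational(1, 2))) (Function('N')(E) = Add(E, Mul(Pow(1, 2), Pow(E, Rational(1, 2)))) = Add(E, Mul(1, Pow(E, Rational(1, 2)))) = Add(E, Pow(E, Rational(1, 2))))
Add(Add(Add(7, Mul(3, 0)), -325), Function('N')(Function('Z')(-5))) = Add(Add(Add(7, Mul(3, 0)), -325), Add(-5, Pow(-5, Rational(1, 2)))) = Add(Add(Add(7, 0), -325), Add(-5, Mul(I, Pow(5, Rational(1, 2))))) = Add(Add(7, -325), Add(-5, Mul(I, Pow(5, Rational(1, 2))))) = Add(-318, Add(-5, Mul(I, Pow(5, Rational(1, 2))))) = Add(-323, Mul(I, Pow(5, Rational(1, 2))))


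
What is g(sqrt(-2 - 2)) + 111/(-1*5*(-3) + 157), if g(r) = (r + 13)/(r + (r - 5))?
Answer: -5253/7052 - 62*I/41 ≈ -0.74489 - 1.5122*I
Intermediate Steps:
g(r) = (13 + r)/(-5 + 2*r) (g(r) = (13 + r)/(r + (-5 + r)) = (13 + r)/(-5 + 2*r))
g(sqrt(-2 - 2)) + 111/(-1*5*(-3) + 157) = (13 + sqrt(-2 - 2))/(-5 + 2*sqrt(-2 - 2)) + 111/(-1*5*(-3) + 157) = (13 + sqrt(-4))/(-5 + 2*sqrt(-4)) + 111/(-5*(-3) + 157) = (13 + 2*I)/(-5 + 2*(2*I)) + 111/(15 + 157) = (13 + 2*I)/(-5 + 4*I) + 111/172 = ((-5 - 4*I)/41)*(13 + 2*I) + (1/172)*111 = (-5 - 4*I)*(13 + 2*I)/41 + 111/172 = 111/172 + (-5 - 4*I)*(13 + 2*I)/41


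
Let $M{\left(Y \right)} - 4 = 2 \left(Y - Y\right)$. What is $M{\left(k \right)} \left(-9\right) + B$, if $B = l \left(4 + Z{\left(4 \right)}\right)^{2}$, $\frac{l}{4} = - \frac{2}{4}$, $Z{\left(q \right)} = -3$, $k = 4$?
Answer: $-38$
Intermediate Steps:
$l = -2$ ($l = 4 \left(- \frac{2}{4}\right) = 4 \left(\left(-2\right) \frac{1}{4}\right) = 4 \left(- \frac{1}{2}\right) = -2$)
$M{\left(Y \right)} = 4$ ($M{\left(Y \right)} = 4 + 2 \left(Y - Y\right) = 4 + 2 \cdot 0 = 4 + 0 = 4$)
$B = -2$ ($B = - 2 \left(4 - 3\right)^{2} = - 2 \cdot 1^{2} = \left(-2\right) 1 = -2$)
$M{\left(k \right)} \left(-9\right) + B = 4 \left(-9\right) - 2 = -36 - 2 = -38$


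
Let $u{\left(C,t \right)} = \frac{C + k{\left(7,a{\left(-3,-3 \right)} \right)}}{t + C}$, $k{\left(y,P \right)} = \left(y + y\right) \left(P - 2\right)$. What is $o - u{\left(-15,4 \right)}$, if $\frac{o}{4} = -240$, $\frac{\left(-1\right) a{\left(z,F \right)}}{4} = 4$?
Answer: $- \frac{10827}{11} \approx -984.27$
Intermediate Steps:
$a{\left(z,F \right)} = -16$ ($a{\left(z,F \right)} = \left(-4\right) 4 = -16$)
$k{\left(y,P \right)} = 2 y \left(-2 + P\right)$
$o = -960$ ($o = 4 \left(-240\right) = -960$)
$u{\left(C,t \right)} = \frac{-252 + C}{C + t}$ ($u{\left(C,t \right)} = \frac{C + 2 \cdot 7 \left(-2 - 16\right)}{t + C} = \frac{C + 2 \cdot 7 \left(-18\right)}{C + t} = \frac{C - 252}{C + t} = \frac{-252 + C}{C + t}$)
$o - u{\left(-15,4 \right)} = -960 - \frac{-252 - 15}{-15 + 4} = -960 - \frac{1}{-11} \left(-267\right) = -960 - \left(- \frac{1}{11}\right) \left(-267\right) = -960 - \frac{267}{11} = - \frac{10827}{11}$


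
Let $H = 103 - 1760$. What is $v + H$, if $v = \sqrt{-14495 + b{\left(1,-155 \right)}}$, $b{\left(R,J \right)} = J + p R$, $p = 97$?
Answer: $-1657 + 21 i \sqrt{33} \approx -1657.0 + 120.64 i$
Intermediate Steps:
$b{\left(R,J \right)} = J + 97 R$
$H = -1657$ ($H = 103 - 1760 = -1657$)
$v = 21 i \sqrt{33}$ ($v = \sqrt{-14495 + \left(-155 + 97 \cdot 1\right)} = \sqrt{-14495 + \left(-155 + 97\right)} = \sqrt{-14495 - 58} = \sqrt{-14553} = 21 i \sqrt{33} \approx 120.64 i$)
$v + H = 21 i \sqrt{33} - 1657 = -1657 + 21 i \sqrt{33}$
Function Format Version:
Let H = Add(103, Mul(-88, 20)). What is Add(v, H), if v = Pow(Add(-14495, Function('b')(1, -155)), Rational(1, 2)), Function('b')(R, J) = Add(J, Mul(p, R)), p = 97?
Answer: Add(-1657, Mul(21, I, Pow(33, Rational(1, 2)))) ≈ Add(-1657.0, Mul(120.64, I))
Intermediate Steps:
Function('b')(R, J) = Add(J, Mul(97, R))
H = -1657 (H = Add(103, -1760) = -1657)
v = Mul(21, I, Pow(33, Rational(1, 2))) (v = Pow(Add(-14495, Add(-155, Mul(97, 1))), Rational(1, 2)) = Pow(Add(-14495, Add(-155, 97)), Rational(1, 2)) = Pow(Add(-14495, -58), Rational(1, 2)) = Pow(-14553, Rational(1, 2)) = Mul(21, I, Pow(33, Rational(1, 2))) ≈ Mul(120.64, I))
Add(v, H) = Add(Mul(21, I, Pow(33, Rational(1, 2))), -1657) = Add(-1657, Mul(21, I, Pow(33, Rational(1, 2))))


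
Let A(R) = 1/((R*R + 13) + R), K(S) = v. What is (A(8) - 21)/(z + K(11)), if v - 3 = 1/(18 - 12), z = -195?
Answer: 10704/97835 ≈ 0.10941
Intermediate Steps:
v = 19/6 (v = 3 + 1/(18 - 12) = 3 + 1/6 = 3 + ⅙ = 19/6 ≈ 3.1667)
K(S) = 19/6
A(R) = 1/(13 + R + R²) (A(R) = 1/((R² + 13) + R) = 1/((13 + R²) + R) = 1/(13 + R + R²))
(A(8) - 21)/(z + K(11)) = (1/(13 + 8 + 8²) - 21)/(-195 + 19/6) = (1/(13 + 8 + 64) - 21)/(-1151/6) = (1/85 - 21)*(-6/1151) = -1784/85*(-6/1151) = 10704/97835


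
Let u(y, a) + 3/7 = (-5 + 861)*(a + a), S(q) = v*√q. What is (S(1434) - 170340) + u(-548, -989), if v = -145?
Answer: -13044559/7 - 145*√1434 ≈ -1.8690e+6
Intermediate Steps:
S(q) = -145*√q
u(y, a) = -3/7 + 1712*a (u(y, a) = -3/7 + (-5 + 861)*(a + a) = -3/7 + 856*(2*a) = -3/7 + 1712*a)
(S(1434) - 170340) + u(-548, -989) = (-145*√1434 - 170340) + (-3/7 + 1712*(-989)) = (-170340 - 145*√1434) + (-3/7 - 1693168) = (-170340 - 145*√1434) - 11852179/7 = -13044559/7 - 145*√1434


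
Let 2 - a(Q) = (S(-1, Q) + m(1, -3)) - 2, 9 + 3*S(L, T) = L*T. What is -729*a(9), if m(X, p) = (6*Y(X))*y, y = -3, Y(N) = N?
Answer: -20412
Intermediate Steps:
S(L, T) = -3 + L*T/3 (S(L, T) = -3 + (L*T)/3 = -3 + L*T/3)
m(X, p) = -18*X (m(X, p) = (6*X)*(-3) = -18*X)
a(Q) = 25 + Q/3 (a(Q) = 2 - (((-3 + (⅓)*(-1)*Q) - 18*1) - 2) = 2 - (((-3 - Q/3) - 18) - 2) = 2 - ((-21 - Q/3) - 2) = 2 - (-23 - Q/3) = 2 + (23 + Q/3) = 25 + Q/3)
-729*a(9) = -729*(25 + (⅓)*9) = -729*(25 + 3) = -729*28 = -20412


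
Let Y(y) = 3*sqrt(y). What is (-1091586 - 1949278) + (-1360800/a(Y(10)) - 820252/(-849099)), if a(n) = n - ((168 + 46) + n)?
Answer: -275695605497788/90853593 ≈ -3.0345e+6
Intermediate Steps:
a(n) = -214 (a(n) = n - (214 + n) = n + (-214 - n) = -214)
(-1091586 - 1949278) + (-1360800/a(Y(10)) - 820252/(-849099)) = (-1091586 - 1949278) + (-1360800/(-214) - 820252/(-849099)) = -3040864 + (-1360800*(-1/214) - 820252*(-1/849099)) = -3040864 + (680400/107 + 820252/849099) = -3040864 + 577814726564/90853593 = -275695605497788/90853593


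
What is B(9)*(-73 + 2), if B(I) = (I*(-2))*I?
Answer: 11502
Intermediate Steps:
B(I) = -2*I² (B(I) = (-2*I)*I = -2*I²)
B(9)*(-73 + 2) = (-2*9²)*(-73 + 2) = -2*81*(-71) = -162*(-71) = 11502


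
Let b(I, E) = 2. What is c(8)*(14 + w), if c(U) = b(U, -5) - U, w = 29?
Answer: -258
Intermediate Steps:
c(U) = 2 - U
c(8)*(14 + w) = (2 - 1*8)*(14 + 29) = (2 - 8)*43 = -6*43 = -258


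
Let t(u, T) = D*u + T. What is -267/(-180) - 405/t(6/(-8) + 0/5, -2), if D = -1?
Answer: 19529/60 ≈ 325.48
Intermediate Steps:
t(u, T) = T - u (t(u, T) = -u + T = T - u)
-267/(-180) - 405/t(6/(-8) + 0/5, -2) = -267/(-180) - 405/(-2 - (6/(-8) + 0/5)) = -267*(-1/180) - 405/(-2 - (6*(-1/8) + 0*(1/5))) = 89/60 - 405/(-2 - (-3/4 + 0)) = 89/60 - 405/(-2 - 1*(-3/4)) = 89/60 - 405/(-2 + 3/4) = 89/60 - 405/(-5/4) = 89/60 - 405*(-4/5) = 89/60 + 324 = 19529/60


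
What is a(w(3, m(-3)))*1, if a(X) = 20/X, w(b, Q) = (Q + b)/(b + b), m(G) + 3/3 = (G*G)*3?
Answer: 120/29 ≈ 4.1379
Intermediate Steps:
m(G) = -1 + 3*G² (m(G) = -1 + (G*G)*3 = -1 + G²*3 = -1 + 3*G²)
w(b, Q) = (Q + b)/(2*b) (w(b, Q) = (Q + b)/((2*b)) = (Q + b)*(1/(2*b)) = (Q + b)/(2*b))
a(w(3, m(-3)))*1 = (20/(((½)*((-1 + 3*(-3)²) + 3)/3)))*1 = (20/(((½)*(⅓)*((-1 + 3*9) + 3))))*1 = (20/(((½)*(⅓)*((-1 + 27) + 3))))*1 = (20/(((½)*(⅓)*(26 + 3))))*1 = (20/(((½)*(⅓)*29)))*1 = (20/(29/6))*1 = (20*(6/29))*1 = (120/29)*1 = 120/29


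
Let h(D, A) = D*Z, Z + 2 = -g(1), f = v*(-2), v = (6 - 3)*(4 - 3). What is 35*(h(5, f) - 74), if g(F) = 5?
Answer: -3815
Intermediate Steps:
v = 3 (v = 3*1 = 3)
f = -6 (f = 3*(-2) = -6)
Z = -7 (Z = -2 - 1*5 = -2 - 5 = -7)
h(D, A) = -7*D (h(D, A) = D*(-7) = -7*D)
35*(h(5, f) - 74) = 35*(-7*5 - 74) = 35*(-35 - 74) = 35*(-109) = -3815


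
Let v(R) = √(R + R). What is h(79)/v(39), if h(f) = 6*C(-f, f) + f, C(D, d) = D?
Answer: -395*√78/78 ≈ -44.725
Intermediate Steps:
v(R) = √2*√R (v(R) = √(2*R) = √2*√R)
h(f) = -5*f (h(f) = 6*(-f) + f = -6*f + f = -5*f)
h(79)/v(39) = (-5*79)/((√2*√39)) = -395*√78/78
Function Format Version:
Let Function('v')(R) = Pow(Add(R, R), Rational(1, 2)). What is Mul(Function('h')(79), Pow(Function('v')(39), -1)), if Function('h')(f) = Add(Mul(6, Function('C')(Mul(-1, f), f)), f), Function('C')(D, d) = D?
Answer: Mul(Rational(-395, 78), Pow(78, Rational(1, 2))) ≈ -44.725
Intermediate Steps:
Function('v')(R) = Mul(Pow(2, Rational(1, 2)), Pow(R, Rational(1, 2))) (Function('v')(R) = Pow(Mul(2, R), Rational(1, 2)) = Mul(Pow(2, Rational(1, 2)), Pow(R, Rational(1, 2))))
Function('h')(f) = Mul(-5, f) (Function('h')(f) = Add(Mul(6, Mul(-1, f)), f) = Add(Mul(-6, f), f) = Mul(-5, f))
Mul(Function('h')(79), Pow(Function('v')(39), -1)) = Mul(Mul(-5, 79), Pow(Mul(Pow(2, Rational(1, 2)), Pow(39, Rational(1, 2))), -1)) = Mul(-395, Pow(Pow(78, Rational(1, 2)), -1)) = Mul(-395, Mul(Rational(1, 78), Pow(78, Rational(1, 2)))) = Mul(Rational(-395, 78), Pow(78, Rational(1, 2)))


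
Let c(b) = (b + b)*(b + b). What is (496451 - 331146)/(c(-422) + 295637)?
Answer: 165305/1007973 ≈ 0.16400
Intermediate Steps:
c(b) = 4*b² (c(b) = (2*b)*(2*b) = 4*b²)
(496451 - 331146)/(c(-422) + 295637) = (496451 - 331146)/(4*(-422)² + 295637) = 165305/(4*178084 + 295637) = 165305/(712336 + 295637) = 165305/1007973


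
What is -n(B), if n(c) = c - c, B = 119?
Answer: 0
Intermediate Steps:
n(c) = 0
-n(B) = -1*0 = 0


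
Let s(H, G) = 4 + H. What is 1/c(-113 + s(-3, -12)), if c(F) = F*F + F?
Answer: 1/12432 ≈ 8.0438e-5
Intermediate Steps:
c(F) = F + F² (c(F) = F² + F = F + F²)
1/c(-113 + s(-3, -12)) = 1/((-113 + (4 - 3))*(1 + (-113 + (4 - 3)))) = 1/((-113 + 1)*(1 + (-113 + 1))) = 1/(-112*(1 - 112)) = 1/(-112*(-111)) = 1/12432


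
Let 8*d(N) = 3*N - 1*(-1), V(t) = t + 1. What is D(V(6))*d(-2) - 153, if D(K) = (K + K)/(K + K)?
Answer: -1229/8 ≈ -153.63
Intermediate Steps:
V(t) = 1 + t
d(N) = ⅛ + 3*N/8 (d(N) = (3*N - 1*(-1))/8 = (3*N + 1)/8 = (1 + 3*N)/8 = ⅛ + 3*N/8)
D(K) = 1 (D(K) = (2*K)/((2*K)) = (2*K)*(1/(2*K)) = 1)
D(V(6))*d(-2) - 153 = 1*(⅛ + (3/8)*(-2)) - 153 = 1*(⅛ - ¾) - 153 = 1*(-5/8) - 153 = -5/8 - 153 = -1229/8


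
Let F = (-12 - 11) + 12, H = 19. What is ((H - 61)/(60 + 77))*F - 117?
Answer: -15567/137 ≈ -113.63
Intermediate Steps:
F = -11 (F = -23 + 12 = -11)
((H - 61)/(60 + 77))*F - 117 = ((19 - 61)/(60 + 77))*(-11) - 117 = -42/137*(-11) - 117 = 462/137 - 117 = -15567/137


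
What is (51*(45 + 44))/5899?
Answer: 267/347 ≈ 0.76945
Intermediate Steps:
(51*(45 + 44))/5899 = (51*89)*(1/5899) = 4539*(1/5899) = 267/347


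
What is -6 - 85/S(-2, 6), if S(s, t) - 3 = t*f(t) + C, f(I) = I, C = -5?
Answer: -17/2 ≈ -8.5000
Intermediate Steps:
S(s, t) = -2 + t² (S(s, t) = 3 + (t*t - 5) = 3 + (t² - 5) = 3 + (-5 + t²) = -2 + t²)
-6 - 85/S(-2, 6) = -6 - 85/(-2 + 6²) = -6 - 85/(-2 + 36) = -6 - 85/34 = -6 + (1/34)*(-85) = -6 - 5/2 = -17/2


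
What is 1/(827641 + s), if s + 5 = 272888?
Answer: 1/1100524 ≈ 9.0866e-7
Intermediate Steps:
s = 272883 (s = -5 + 272888 = 272883)
1/(827641 + s) = 1/(827641 + 272883) = 1/1100524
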